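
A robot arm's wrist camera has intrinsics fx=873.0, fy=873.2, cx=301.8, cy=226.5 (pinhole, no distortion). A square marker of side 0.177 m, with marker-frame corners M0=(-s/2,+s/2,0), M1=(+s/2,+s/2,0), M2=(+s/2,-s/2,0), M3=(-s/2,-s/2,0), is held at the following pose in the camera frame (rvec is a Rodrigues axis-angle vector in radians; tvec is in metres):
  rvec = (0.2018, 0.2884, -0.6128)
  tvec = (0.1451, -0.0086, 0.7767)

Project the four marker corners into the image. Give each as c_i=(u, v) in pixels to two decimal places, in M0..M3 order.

c0=(439.42, 344.02) c1=(609.10, 243.66) c2=(492.95, 76.70) c3=(327.85, 191.34)

Intrinsics K: fx=873.0, fy=873.2, cx=301.8, cy=226.5
Marker side s = 0.177 m; corners in marker frame (Z=0):
  M0 = (-0.0885, +0.0885, 0)
  M1 = (+0.0885, +0.0885, 0)
  M2 = (+0.0885, -0.0885, 0)
  M3 = (-0.0885, -0.0885, 0)
rvec = (0.2018, 0.2884, -0.6128), |rvec| = θ = 0.70670 rad = 40.491°
Rodrigues: sinθ=0.64933, 1−cosθ=0.23949; R = I + sinθ·[k]× + (1−cosθ)·[k]×²:
    [+0.78004 +0.59096 +0.20569]
    [-0.53514 +0.80040 -0.27017]
    [-0.32429 +0.10067 +0.94059]
t = (0.1451, -0.0086, 0.7767) m
M0: Pc = R·M0+t = (+0.12837, +0.10960, +0.81431); u = 873.0·(+0.12837)/0.81431 + 301.8 = 439.4185, v = 873.2·(+0.10960)/0.81431 + 226.5 = 344.0211
M1: Pc = R·M1+t = (+0.26643, +0.01487, +0.75691); u = 873.0·(+0.26643)/0.75691 + 301.8 = 609.0973, v = 873.2·(+0.01487)/0.75691 + 226.5 = 243.6602
M2: Pc = R·M2+t = (+0.16183, -0.12680, +0.73909); u = 873.0·(+0.16183)/0.73909 + 301.8 = 492.9545, v = 873.2·(-0.12680)/0.73909 + 226.5 = 76.6978
M3: Pc = R·M3+t = (+0.02377, -0.03207, +0.79649); u = 873.0·(+0.02377)/0.79649 + 301.8 = 327.8497, v = 873.2·(-0.03207)/0.79649 + 226.5 = 191.3360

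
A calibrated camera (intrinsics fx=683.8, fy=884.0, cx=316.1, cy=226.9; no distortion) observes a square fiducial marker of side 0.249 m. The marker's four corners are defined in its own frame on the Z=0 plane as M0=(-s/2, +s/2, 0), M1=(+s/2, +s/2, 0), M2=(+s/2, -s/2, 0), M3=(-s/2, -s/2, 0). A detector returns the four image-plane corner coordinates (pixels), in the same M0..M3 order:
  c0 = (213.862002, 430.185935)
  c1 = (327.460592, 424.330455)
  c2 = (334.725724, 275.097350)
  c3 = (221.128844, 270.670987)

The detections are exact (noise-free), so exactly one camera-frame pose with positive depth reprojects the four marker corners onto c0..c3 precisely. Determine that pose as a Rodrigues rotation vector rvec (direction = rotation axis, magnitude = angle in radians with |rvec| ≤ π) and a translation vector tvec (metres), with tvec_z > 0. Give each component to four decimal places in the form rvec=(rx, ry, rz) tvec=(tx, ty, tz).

Intrinsics K: fx=683.8, fy=884.0, cx=316.1, cy=226.9
Marker side s = 0.249 m; corners in marker frame (Z=0):
  M0 = (-0.1245, +0.1245, 0)
  M1 = (+0.1245, +0.1245, 0)
  M2 = (+0.1245, -0.1245, 0)
  M3 = (-0.1245, -0.1245, 0)
Detected image corners:
  c0 = (213.862002, 430.185935) px
  c1 = (327.460592, 424.330455) px
  c2 = (334.725724, 275.097350) px
  c3 = (221.128844, 270.670987) px
Planar DLT: solve 8×8 A·h = b for H (H[2,2]=1):
  H  [+529.60673 -24.50288 +276.17864]
  H  [+90.75243 +625.25819 +350.22316]
  H  [+0.26756 +0.01705 +1.00000]
B = K⁻¹H; ‖b₁‖=0.704493, ‖b₂‖=0.704493; λ = 2/(‖b₁‖+‖b₂‖) = 1.419461, sign → tz>0 ⇒ λ=+1.419461
r₁ = λ·B[:,0] = (+0.92381,+0.04824,+0.37979); r₂ = λ·B[:,1] = (-0.06205,+0.99778,+0.02421)
r₃ = r₁×r₂ = (-0.37778,-0.04593,+0.92475); SVD([r₁ r₂ r₃]) → R = UVᵀ:
  R  [+0.92381 -0.06205 -0.37778]
  R  [+0.04824 +0.99778 -0.04593]
  R  [+0.37979 +0.02421 +0.92475]
t = (-0.08287, +0.19802, +1.41946) m
tr R = 2.846345; θ = arccos((tr R − 1)/2) = 0.394542 rad = 22.606°
axis k = ((R−Rᵀ)₃₂, (R−Rᵀ)₁₃, (R−Rᵀ)₂₁) / (2 sinθ) = (+0.091233, -0.985441, +0.143468)
rvec = θ·k = (+0.035995, -0.388798, +0.056604)

rvec=(0.0360, -0.3888, 0.0566) tvec=(-0.0829, 0.1980, 1.4195)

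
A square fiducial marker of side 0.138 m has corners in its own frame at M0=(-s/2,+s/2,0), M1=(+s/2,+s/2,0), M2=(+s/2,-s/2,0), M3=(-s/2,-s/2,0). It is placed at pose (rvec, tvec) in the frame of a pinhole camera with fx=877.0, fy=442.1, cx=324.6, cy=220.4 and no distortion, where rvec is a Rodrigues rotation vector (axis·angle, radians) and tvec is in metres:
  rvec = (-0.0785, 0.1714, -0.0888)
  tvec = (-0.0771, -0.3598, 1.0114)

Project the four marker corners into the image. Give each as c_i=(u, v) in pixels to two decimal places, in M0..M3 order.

c0=(204.56, 96.62) c1=(321.28, 87.94) c2=(311.52, 29.26) c3=(196.36, 39.16)

Intrinsics K: fx=877.0, fy=442.1, cx=324.6, cy=220.4
Marker side s = 0.138 m; corners in marker frame (Z=0):
  M0 = (-0.0690, +0.0690, 0)
  M1 = (+0.0690, +0.0690, 0)
  M2 = (+0.0690, -0.0690, 0)
  M3 = (-0.0690, -0.0690, 0)
rvec = (-0.0785, 0.1714, -0.0888), |rvec| = θ = 0.20839 rad = 11.940°
Rodrigues: sinθ=0.20688, 1−cosθ=0.02163; R = I + sinθ·[k]× + (1−cosθ)·[k]×²:
    [+0.98144 +0.08146 +0.17363]
    [-0.09486 +0.99300 +0.07035]
    [-0.16669 -0.08552 +0.98229]
t = (-0.0771, -0.3598, 1.0114) m
M0: Pc = R·M0+t = (-0.13920, -0.28474, +1.01700); u = 877.0·(-0.13920)/1.01700 + 324.6 = 204.5635, v = 442.1·(-0.28474)/1.01700 + 220.4 = 96.6219
M1: Pc = R·M1+t = (-0.00376, -0.29783, +0.99400); u = 877.0·(-0.00376)/0.99400 + 324.6 = 321.2821, v = 442.1·(-0.29783)/0.99400 + 220.4 = 87.9350
M2: Pc = R·M2+t = (-0.01500, -0.43486, +1.00580); u = 877.0·(-0.01500)/1.00580 + 324.6 = 311.5196, v = 442.1·(-0.43486)/1.00580 + 220.4 = 29.2557
M3: Pc = R·M3+t = (-0.15044, -0.42177, +1.02880); u = 877.0·(-0.15044)/1.02880 + 324.6 = 196.3582, v = 442.1·(-0.42177)/1.02880 + 220.4 = 39.1550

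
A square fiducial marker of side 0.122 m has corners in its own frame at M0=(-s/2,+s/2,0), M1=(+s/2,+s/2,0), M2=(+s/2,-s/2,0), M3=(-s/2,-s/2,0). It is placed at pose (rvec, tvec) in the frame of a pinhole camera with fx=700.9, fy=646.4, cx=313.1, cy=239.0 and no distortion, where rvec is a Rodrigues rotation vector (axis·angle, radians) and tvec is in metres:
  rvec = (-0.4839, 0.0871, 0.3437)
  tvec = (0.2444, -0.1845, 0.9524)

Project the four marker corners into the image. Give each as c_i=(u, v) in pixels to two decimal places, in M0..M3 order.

Intrinsics K: fx=700.9, fy=646.4, cx=313.1, cy=239.0
Marker side s = 0.122 m; corners in marker frame (Z=0):
  M0 = (-0.0610, +0.0610, 0)
  M1 = (+0.0610, +0.0610, 0)
  M2 = (+0.0610, -0.0610, 0)
  M3 = (-0.0610, -0.0610, 0)
rvec = (-0.4839, 0.0871, 0.3437), |rvec| = θ = 0.59990 rad = 34.372°
Rodrigues: sinθ=0.56456, 1−cosθ=0.17461; R = I + sinθ·[k]× + (1−cosθ)·[k]×²:
    [+0.93900 -0.34390 +0.00127]
    [+0.30300 +0.82908 +0.46992]
    [-0.16266 -0.44087 +0.88271]
t = (0.2444, -0.1845, 0.9524) m
M0: Pc = R·M0+t = (+0.16614, -0.15241, +0.93543); u = 700.9·(+0.16614)/0.93543 + 313.1 = 437.5876, v = 646.4·(-0.15241)/0.93543 + 239.0 = 133.6820
M1: Pc = R·M1+t = (+0.28070, -0.11544, +0.91558); u = 700.9·(+0.28070)/0.91558 + 313.1 = 527.9829, v = 646.4·(-0.11544)/0.91558 + 239.0 = 157.4974
M2: Pc = R·M2+t = (+0.32266, -0.21659, +0.96937); u = 700.9·(+0.32266)/0.96937 + 313.1 = 546.3962, v = 646.4·(-0.21659)/0.96937 + 239.0 = 94.5722
M3: Pc = R·M3+t = (+0.20810, -0.25356, +0.98922); u = 700.9·(+0.20810)/0.98922 + 313.1 = 460.5466, v = 646.4·(-0.25356)/0.98922 + 239.0 = 73.3140

c0=(437.59, 133.68) c1=(527.98, 157.50) c2=(546.40, 94.57) c3=(460.55, 73.31)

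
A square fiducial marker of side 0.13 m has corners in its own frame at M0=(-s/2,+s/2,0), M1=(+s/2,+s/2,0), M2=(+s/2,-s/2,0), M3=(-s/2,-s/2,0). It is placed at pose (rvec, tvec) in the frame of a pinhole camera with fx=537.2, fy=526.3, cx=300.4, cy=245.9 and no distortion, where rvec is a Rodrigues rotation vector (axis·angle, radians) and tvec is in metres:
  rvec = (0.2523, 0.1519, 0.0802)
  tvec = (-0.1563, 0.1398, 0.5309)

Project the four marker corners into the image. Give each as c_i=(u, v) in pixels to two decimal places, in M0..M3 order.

c0=(83.93, 431.42) c1=(204.46, 450.12) c2=(206.47, 332.80) c3=(78.25, 316.98)

Intrinsics K: fx=537.2, fy=526.3, cx=300.4, cy=245.9
Marker side s = 0.13 m; corners in marker frame (Z=0):
  M0 = (-0.0650, +0.0650, 0)
  M1 = (+0.0650, +0.0650, 0)
  M2 = (+0.0650, -0.0650, 0)
  M3 = (-0.0650, -0.0650, 0)
rvec = (0.2523, 0.1519, 0.0802), |rvec| = θ = 0.30522 rad = 17.488°
Rodrigues: sinθ=0.30051, 1−cosθ=0.04622; R = I + sinθ·[k]× + (1−cosθ)·[k]×²:
    [+0.98536 -0.05995 +0.15959]
    [+0.09797 +0.96523 -0.24236]
    [-0.13951 +0.25444 +0.95697]
t = (-0.1563, 0.1398, 0.5309) m
M0: Pc = R·M0+t = (-0.22425, +0.19617, +0.55651); u = 537.2·(-0.22425)/0.55651 + 300.4 = 83.9349, v = 526.3·(+0.19617)/0.55651 + 245.9 = 431.4232
M1: Pc = R·M1+t = (-0.09615, +0.20891, +0.53837); u = 537.2·(-0.09615)/0.53837 + 300.4 = 204.4610, v = 526.3·(+0.20891)/0.53837 + 245.9 = 450.1243
M2: Pc = R·M2+t = (-0.08835, +0.08343, +0.50529); u = 537.2·(-0.08835)/0.50529 + 300.4 = 206.4657, v = 526.3·(+0.08343)/0.50529 + 245.9 = 332.7970
M3: Pc = R·M3+t = (-0.21645, +0.07069, +0.52343); u = 537.2·(-0.21645)/0.52343 + 300.4 = 78.2536, v = 526.3·(+0.07069)/0.52343 + 245.9 = 316.9796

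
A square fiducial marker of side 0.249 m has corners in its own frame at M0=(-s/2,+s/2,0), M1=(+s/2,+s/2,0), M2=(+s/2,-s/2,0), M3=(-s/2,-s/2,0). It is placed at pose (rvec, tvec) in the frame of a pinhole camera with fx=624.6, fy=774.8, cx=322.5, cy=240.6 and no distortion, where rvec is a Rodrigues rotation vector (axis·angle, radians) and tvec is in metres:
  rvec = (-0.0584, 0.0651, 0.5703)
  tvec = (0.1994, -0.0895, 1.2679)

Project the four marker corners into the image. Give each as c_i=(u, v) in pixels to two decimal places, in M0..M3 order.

c0=(335.99, 209.07) c1=(440.38, 291.28) c2=(506.15, 162.56) c3=(401.52, 82.88)

Intrinsics K: fx=624.6, fy=774.8, cx=322.5, cy=240.6
Marker side s = 0.249 m; corners in marker frame (Z=0):
  M0 = (-0.1245, +0.1245, 0)
  M1 = (+0.1245, +0.1245, 0)
  M2 = (+0.1245, -0.1245, 0)
  M3 = (-0.1245, -0.1245, 0)
rvec = (-0.0584, 0.0651, 0.5703), |rvec| = θ = 0.57697 rad = 33.058°
Rodrigues: sinθ=0.54548, 1−cosθ=0.16188; R = I + sinθ·[k]× + (1−cosθ)·[k]×²:
    [+0.83978 -0.54103 +0.04535]
    [+0.53733 +0.84018 +0.07327]
    [-0.07774 -0.03716 +0.99628]
t = (0.1994, -0.0895, 1.2679) m
M0: Pc = R·M0+t = (+0.02749, -0.05180, +1.27295); u = 624.6·(+0.02749)/1.27295 + 322.5 = 335.9881, v = 774.8·(-0.05180)/1.27295 + 240.6 = 209.0741
M1: Pc = R·M1+t = (+0.23659, +0.08200, +1.25359); u = 624.6·(+0.23659)/1.25359 + 322.5 = 440.3825, v = 774.8·(+0.08200)/1.25359 + 240.6 = 291.2815
M2: Pc = R·M2+t = (+0.37131, -0.12720, +1.26285); u = 624.6·(+0.37131)/1.26285 + 322.5 = 506.1491, v = 774.8·(-0.12720)/1.26285 + 240.6 = 162.5555
M3: Pc = R·M3+t = (+0.16221, -0.26100, +1.28221); u = 624.6·(+0.16221)/1.28221 + 322.5 = 401.5152, v = 774.8·(-0.26100)/1.28221 + 240.6 = 82.8848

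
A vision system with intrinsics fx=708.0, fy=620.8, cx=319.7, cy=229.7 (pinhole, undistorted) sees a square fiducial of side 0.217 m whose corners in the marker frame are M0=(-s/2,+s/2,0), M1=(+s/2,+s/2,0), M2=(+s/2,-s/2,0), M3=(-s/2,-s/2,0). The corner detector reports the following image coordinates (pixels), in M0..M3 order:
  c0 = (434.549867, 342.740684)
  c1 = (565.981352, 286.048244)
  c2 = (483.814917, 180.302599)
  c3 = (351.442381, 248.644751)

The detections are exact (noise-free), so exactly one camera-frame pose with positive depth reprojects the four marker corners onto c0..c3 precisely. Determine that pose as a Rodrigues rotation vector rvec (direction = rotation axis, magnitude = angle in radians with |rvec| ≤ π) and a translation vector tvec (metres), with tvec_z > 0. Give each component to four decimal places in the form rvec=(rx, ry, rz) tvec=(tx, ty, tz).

rvec=(0.3867, 0.2913, -0.5971) tvec=(0.1957, 0.0606, 1.0058)

Intrinsics K: fx=708.0, fy=620.8, cx=319.7, cy=229.7
Marker side s = 0.217 m; corners in marker frame (Z=0):
  M0 = (-0.1085, +0.1085, 0)
  M1 = (+0.1085, +0.1085, 0)
  M2 = (+0.1085, -0.1085, 0)
  M3 = (-0.1085, -0.1085, 0)
Detected image corners:
  c0 = (434.549867, 342.740684) px
  c1 = (565.981352, 286.048244) px
  c2 = (483.814917, 180.302599) px
  c3 = (351.442381, 248.644751) px
Planar DLT: solve 8×8 A·h = b for H (H[2,2]=1):
  H  [+437.41842 +502.72452 +457.48089]
  H  [-385.48376 +529.57404 +267.13188]
  H  [-0.37120 +0.26544 +1.00000]
B = K⁻¹H; ‖b₁‖=0.994272, ‖b₂‖=0.994272; λ = 2/(‖b₁‖+‖b₂‖) = 1.005761, sign → tz>0 ⇒ λ=+1.005761
r₁ = λ·B[:,0] = (+0.78997,-0.48639,-0.37334); r₂ = λ·B[:,1] = (+0.59360,+0.75919,+0.26697)
r₃ = r₁×r₂ = (+0.15359,-0.43251,+0.88845); SVD([r₁ r₂ r₃]) → R = UVᵀ:
  R  [+0.78997 +0.59360 +0.15359]
  R  [-0.48639 +0.75919 -0.43251]
  R  [-0.37334 +0.26697 +0.88845]
t = (+0.19573, +0.06064, +1.00576) m
tr R = 2.437603; θ = arccos((tr R − 1)/2) = 0.768720 rad = 44.044°
axis k = ((R−Rᵀ)₃₂, (R−Rᵀ)₁₃, (R−Rᵀ)₂₁) / (2 sinθ) = (+0.503065, +0.378968, -0.776730)
rvec = θ·k = (+0.386716, +0.291320, -0.597087)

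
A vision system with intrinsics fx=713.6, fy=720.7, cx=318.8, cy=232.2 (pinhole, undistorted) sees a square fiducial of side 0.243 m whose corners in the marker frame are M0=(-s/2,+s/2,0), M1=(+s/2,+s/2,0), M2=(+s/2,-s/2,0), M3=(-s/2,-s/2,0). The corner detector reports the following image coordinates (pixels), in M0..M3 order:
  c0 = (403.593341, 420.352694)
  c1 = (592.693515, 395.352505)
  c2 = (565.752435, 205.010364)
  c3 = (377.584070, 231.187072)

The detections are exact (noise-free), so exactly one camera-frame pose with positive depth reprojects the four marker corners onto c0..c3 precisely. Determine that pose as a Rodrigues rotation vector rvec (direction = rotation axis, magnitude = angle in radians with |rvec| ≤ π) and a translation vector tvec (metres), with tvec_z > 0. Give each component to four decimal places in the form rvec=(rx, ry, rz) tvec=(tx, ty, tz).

rvec=(-0.0133, 0.0264, -0.1369) tvec=(0.2127, 0.1025, 0.9158)

Intrinsics K: fx=713.6, fy=720.7, cx=318.8, cy=232.2
Marker side s = 0.243 m; corners in marker frame (Z=0):
  M0 = (-0.1215, +0.1215, 0)
  M1 = (+0.1215, +0.1215, 0)
  M2 = (+0.1215, -0.1215, 0)
  M3 = (-0.1215, -0.1215, 0)
Detected image corners:
  c0 = (403.593341, 420.352694) px
  c1 = (592.693515, 395.352505) px
  c2 = (565.752435, 205.010364) px
  c3 = (377.584070, 231.187072) px
Planar DLT: solve 8×8 A·h = b for H (H[2,2]=1):
  H  [+762.82158 +100.97495 +484.56161]
  H  [-113.98647 +775.72793 +312.82930]
  H  [-0.02773 -0.01644 +1.00000]
B = K⁻¹H; ‖b₁‖=1.091966, ‖b₂‖=1.091966; λ = 2/(‖b₁‖+‖b₂‖) = 0.915780, sign → tz>0 ⇒ λ=+0.915780
r₁ = λ·B[:,0] = (+0.99029,-0.13666,-0.02540); r₂ = λ·B[:,1] = (+0.13631,+0.99055,-0.01505)
r₃ = r₁×r₂ = (+0.02721,+0.01144,+0.99956); SVD([r₁ r₂ r₃]) → R = UVᵀ:
  R  [+0.99029 +0.13631 +0.02721]
  R  [-0.13666 +0.99055 +0.01144]
  R  [-0.02540 -0.01505 +0.99956]
t = (+0.21273, +0.10245, +0.91578) m
tr R = 2.980409; θ = arccos((tr R − 1)/2) = 0.140082 rad = 8.026°
axis k = ((R−Rᵀ)₃₂, (R−Rᵀ)₁₃, (R−Rᵀ)₂₁) / (2 sinθ) = (-0.094882, +0.188396, -0.977499)
rvec = θ·k = (-0.013291, +0.026391, -0.136930)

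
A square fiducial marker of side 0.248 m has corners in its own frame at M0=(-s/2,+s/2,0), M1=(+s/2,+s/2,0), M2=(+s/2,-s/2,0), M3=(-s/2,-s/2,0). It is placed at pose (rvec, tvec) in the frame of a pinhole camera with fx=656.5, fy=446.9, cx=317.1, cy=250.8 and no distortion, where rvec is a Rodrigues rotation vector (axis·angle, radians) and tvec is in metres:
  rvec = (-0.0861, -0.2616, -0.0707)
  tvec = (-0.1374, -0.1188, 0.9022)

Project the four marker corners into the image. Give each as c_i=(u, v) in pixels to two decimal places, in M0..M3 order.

Intrinsics K: fx=656.5, fy=446.9, cx=317.1, cy=250.8
Marker side s = 0.248 m; corners in marker frame (Z=0):
  M0 = (-0.1240, +0.1240, 0)
  M1 = (+0.1240, +0.1240, 0)
  M2 = (+0.1240, -0.1240, 0)
  M3 = (-0.1240, -0.1240, 0)
rvec = (-0.0861, -0.2616, -0.0707), |rvec| = θ = 0.28433 rad = 16.291°
Rodrigues: sinθ=0.28052, 1−cosθ=0.04015; R = I + sinθ·[k]× + (1−cosθ)·[k]×²:
    [+0.96353 +0.08094 -0.25507]
    [-0.05856 +0.99384 +0.09413]
    [+0.26111 -0.07576 +0.96233]
t = (-0.1374, -0.1188, 0.9022) m
M0: Pc = R·M0+t = (-0.24684, +0.01170, +0.86043); u = 656.5·(-0.24684)/0.86043 + 317.1 = 128.7618, v = 446.9·(+0.01170)/0.86043 + 250.8 = 256.8757
M1: Pc = R·M1+t = (-0.00789, -0.00283, +0.92518); u = 656.5·(-0.00789)/0.92518 + 317.1 = 311.5042, v = 446.9·(-0.00283)/0.92518 + 250.8 = 249.4347
M2: Pc = R·M2+t = (-0.02796, -0.24930, +0.94397); u = 656.5·(-0.02796)/0.94397 + 317.1 = 297.6558, v = 446.9·(-0.24930)/0.94397 + 250.8 = 132.7762
M3: Pc = R·M3+t = (-0.26691, -0.23477, +0.87922); u = 656.5·(-0.26691)/0.87922 + 317.1 = 117.7986, v = 446.9·(-0.23477)/0.87922 + 250.8 = 131.4661

c0=(128.76, 256.88) c1=(311.50, 249.43) c2=(297.66, 132.78) c3=(117.80, 131.47)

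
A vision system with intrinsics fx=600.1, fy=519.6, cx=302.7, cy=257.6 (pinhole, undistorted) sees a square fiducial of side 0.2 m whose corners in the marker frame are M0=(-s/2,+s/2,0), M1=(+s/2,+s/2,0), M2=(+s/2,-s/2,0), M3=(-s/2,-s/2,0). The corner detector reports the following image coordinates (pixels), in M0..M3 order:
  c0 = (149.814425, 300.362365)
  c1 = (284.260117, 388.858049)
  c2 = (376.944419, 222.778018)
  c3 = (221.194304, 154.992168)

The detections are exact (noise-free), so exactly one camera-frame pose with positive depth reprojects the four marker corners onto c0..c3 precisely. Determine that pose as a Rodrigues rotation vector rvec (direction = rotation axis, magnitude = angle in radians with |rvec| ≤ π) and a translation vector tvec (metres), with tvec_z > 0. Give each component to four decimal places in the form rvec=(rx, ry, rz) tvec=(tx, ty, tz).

Intrinsics K: fx=600.1, fy=519.6, cx=302.7, cy=257.6
Marker side s = 0.2 m; corners in marker frame (Z=0):
  M0 = (-0.1000, +0.1000, 0)
  M1 = (+0.1000, +0.1000, 0)
  M2 = (+0.1000, -0.1000, 0)
  M3 = (-0.1000, -0.1000, 0)
Detected image corners:
  c0 = (149.814425, 300.362365) px
  c1 = (284.260117, 388.858049) px
  c2 = (376.944419, 222.778018) px
  c3 = (221.194304, 154.992168) px
Planar DLT: solve 8×8 A·h = b for H (H[2,2]=1):
  H  [+516.27830 -333.86469 +251.06882]
  H  [+177.42491 +848.89239 +265.77532]
  H  [-0.80497 +0.27904 +1.00000]
B = K⁻¹H; ‖b₁‖=1.673333, ‖b₂‖=1.673333; λ = 2/(‖b₁‖+‖b₂‖) = 0.597610, sign → tz>0 ⇒ λ=+0.597610
r₁ = λ·B[:,0] = (+0.75679,+0.44255,-0.48106); r₂ = λ·B[:,1] = (-0.41660,+0.89367,+0.16676)
r₃ = r₁×r₂ = (+0.50371,+0.07420,+0.86068); SVD([r₁ r₂ r₃]) → R = UVᵀ:
  R  [+0.75679 -0.41660 +0.50371]
  R  [+0.44255 +0.89367 +0.07420]
  R  [-0.48106 +0.16676 +0.86068]
t = (-0.05142, +0.00940, +0.59761) m
tr R = 2.511138; θ = arccos((tr R − 1)/2) = 0.714274 rad = 40.925°
axis k = ((R−Rᵀ)₃₂, (R−Rᵀ)₁₃, (R−Rᵀ)₂₁) / (2 sinθ) = (+0.070646, +0.751648, +0.655770)
rvec = θ·k = (+0.050460, +0.536883, +0.468400)

rvec=(0.0505, 0.5369, 0.4684) tvec=(-0.0514, 0.0094, 0.5976)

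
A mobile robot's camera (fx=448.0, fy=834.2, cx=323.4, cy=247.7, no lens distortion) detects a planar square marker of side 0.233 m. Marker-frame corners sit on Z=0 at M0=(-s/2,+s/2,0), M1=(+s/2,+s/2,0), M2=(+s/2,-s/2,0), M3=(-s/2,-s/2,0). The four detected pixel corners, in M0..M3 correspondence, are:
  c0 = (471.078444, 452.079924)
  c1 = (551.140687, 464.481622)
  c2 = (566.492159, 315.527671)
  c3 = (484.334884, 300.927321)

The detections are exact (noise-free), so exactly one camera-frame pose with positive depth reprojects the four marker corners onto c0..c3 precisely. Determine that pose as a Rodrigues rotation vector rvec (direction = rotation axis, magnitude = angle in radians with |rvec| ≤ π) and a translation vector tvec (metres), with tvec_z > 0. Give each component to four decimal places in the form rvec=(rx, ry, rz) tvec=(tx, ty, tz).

Intrinsics K: fx=448.0, fy=834.2, cx=323.4, cy=247.7
Marker side s = 0.233 m; corners in marker frame (Z=0):
  M0 = (-0.1165, +0.1165, 0)
  M1 = (+0.1165, +0.1165, 0)
  M2 = (+0.1165, -0.1165, 0)
  M3 = (-0.1165, -0.1165, 0)
Detected image corners:
  c0 = (471.078444, 452.079924) px
  c1 = (551.140687, 464.481622) px
  c2 = (566.492159, 315.527671) px
  c3 = (484.334884, 300.927321) px
Planar DLT: solve 8×8 A·h = b for H (H[2,2]=1):
  H  [+375.04154 +0.79552 +518.40761]
  H  [+77.84027 +689.98346 +384.34434]
  H  [+0.05209 +0.12004 +1.00000]
B = K⁻¹H; ‖b₁‖=0.805015, ‖b₂‖=0.805015; λ = 2/(‖b₁‖+‖b₂‖) = 1.242214, sign → tz>0 ⇒ λ=+1.242214
r₁ = λ·B[:,0] = (+0.99321,+0.09670,+0.06470); r₂ = λ·B[:,1] = (-0.10544,+0.98318,+0.14912)
r₃ = r₁×r₂ = (-0.04919,-0.15493,+0.98670); SVD([r₁ r₂ r₃]) → R = UVᵀ:
  R  [+0.99321 -0.10544 -0.04919]
  R  [+0.09670 +0.98318 -0.15493]
  R  [+0.06470 +0.14912 +0.98670]
t = (+0.54072, +0.20348, +1.24221) m
tr R = 2.963091; θ = arccos((tr R − 1)/2) = 0.192415 rad = 11.025°
axis k = ((R−Rᵀ)₃₂, (R−Rᵀ)₁₃, (R−Rᵀ)₂₁) / (2 sinθ) = (+0.794972, -0.297794, +0.528524)
rvec = θ·k = (+0.152965, -0.057300, +0.101696)

rvec=(0.1530, -0.0573, 0.1017) tvec=(0.5407, 0.2035, 1.2422)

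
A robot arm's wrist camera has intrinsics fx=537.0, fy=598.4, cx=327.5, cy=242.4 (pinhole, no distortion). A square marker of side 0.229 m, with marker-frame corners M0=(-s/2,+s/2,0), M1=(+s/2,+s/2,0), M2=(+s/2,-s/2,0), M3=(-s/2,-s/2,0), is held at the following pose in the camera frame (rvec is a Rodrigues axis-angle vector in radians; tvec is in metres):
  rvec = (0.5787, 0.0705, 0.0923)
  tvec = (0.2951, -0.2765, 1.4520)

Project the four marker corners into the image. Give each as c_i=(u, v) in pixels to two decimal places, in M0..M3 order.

Intrinsics K: fx=537.0, fy=598.4, cx=327.5, cy=242.4
Marker side s = 0.229 m; corners in marker frame (Z=0):
  M0 = (-0.1145, +0.1145, 0)
  M1 = (+0.1145, +0.1145, 0)
  M2 = (+0.1145, -0.1145, 0)
  M3 = (-0.1145, -0.1145, 0)
rvec = (0.5787, 0.0705, 0.0923), |rvec| = θ = 0.59024 rad = 33.818°
Rodrigues: sinθ=0.55656, 1−cosθ=0.16919; R = I + sinθ·[k]× + (1−cosθ)·[k]×²:
    [+0.99345 -0.06722 +0.09242]
    [+0.10685 +0.83322 -0.54252]
    [-0.04054 +0.54884 +0.83494]
t = (0.2951, -0.2765, 1.4520) m
M0: Pc = R·M0+t = (+0.17365, -0.19333, +1.51948); u = 537.0·(+0.17365)/1.51948 + 327.5 = 388.8708, v = 598.4·(-0.19333)/1.51948 + 242.4 = 166.2631
M1: Pc = R·M1+t = (+0.40115, -0.16886, +1.51020); u = 537.0·(+0.40115)/1.51020 + 327.5 = 470.1428, v = 598.4·(-0.16886)/1.51020 + 242.4 = 175.4902
M2: Pc = R·M2+t = (+0.41655, -0.35967, +1.38452); u = 537.0·(+0.41655)/1.38452 + 327.5 = 489.0622, v = 598.4·(-0.35967)/1.38452 + 242.4 = 86.9476
M3: Pc = R·M3+t = (+0.18905, -0.38414, +1.39380); u = 537.0·(+0.18905)/1.39380 + 327.5 = 400.3355, v = 598.4·(-0.38414)/1.39380 + 242.4 = 77.4781

c0=(388.87, 166.26) c1=(470.14, 175.49) c2=(489.06, 86.95) c3=(400.34, 77.48)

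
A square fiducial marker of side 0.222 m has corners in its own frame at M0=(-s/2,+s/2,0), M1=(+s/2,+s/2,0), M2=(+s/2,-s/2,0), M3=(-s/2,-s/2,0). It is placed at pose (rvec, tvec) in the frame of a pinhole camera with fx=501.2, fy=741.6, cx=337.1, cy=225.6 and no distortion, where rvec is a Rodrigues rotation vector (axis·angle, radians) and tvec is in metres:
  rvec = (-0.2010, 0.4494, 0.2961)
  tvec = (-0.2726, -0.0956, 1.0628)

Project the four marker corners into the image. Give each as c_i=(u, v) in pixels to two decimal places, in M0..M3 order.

c0=(152.93, 213.64) c1=(230.08, 251.37) c2=(268.11, 100.25) c3=(189.47, 76.97)

Intrinsics K: fx=501.2, fy=741.6, cx=337.1, cy=225.6
Marker side s = 0.222 m; corners in marker frame (Z=0):
  M0 = (-0.1110, +0.1110, 0)
  M1 = (+0.1110, +0.1110, 0)
  M2 = (+0.1110, -0.1110, 0)
  M3 = (-0.1110, -0.1110, 0)
rvec = (-0.2010, 0.4494, 0.2961), |rvec| = θ = 0.57449 rad = 32.916°
Rodrigues: sinθ=0.54341, 1−cosθ=0.16053; R = I + sinθ·[k]× + (1−cosθ)·[k]×²:
    [+0.85912 -0.32402 +0.39614]
    [+0.23614 +0.93770 +0.25485]
    [-0.45403 -0.12540 +0.88212]
t = (-0.2726, -0.0956, 1.0628) m
M0: Pc = R·M0+t = (-0.40393, -0.01773, +1.09928); u = 501.2·(-0.40393)/1.09928 + 337.1 = 152.9348, v = 741.6·(-0.01773)/1.09928 + 225.6 = 213.6411
M1: Pc = R·M1+t = (-0.21320, +0.03470, +0.99848); u = 501.2·(-0.21320)/0.99848 + 337.1 = 230.0802, v = 741.6·(+0.03470)/0.99848 + 225.6 = 251.3704
M2: Pc = R·M2+t = (-0.14127, -0.17347, +1.02632); u = 501.2·(-0.14127)/1.02632 + 337.1 = 268.1105, v = 741.6·(-0.17347)/1.02632 + 225.6 = 100.2516
M3: Pc = R·M3+t = (-0.33200, -0.22590, +1.12712); u = 501.2·(-0.33200)/1.12712 + 337.1 = 189.4696, v = 741.6·(-0.22590)/1.12712 + 225.6 = 76.9684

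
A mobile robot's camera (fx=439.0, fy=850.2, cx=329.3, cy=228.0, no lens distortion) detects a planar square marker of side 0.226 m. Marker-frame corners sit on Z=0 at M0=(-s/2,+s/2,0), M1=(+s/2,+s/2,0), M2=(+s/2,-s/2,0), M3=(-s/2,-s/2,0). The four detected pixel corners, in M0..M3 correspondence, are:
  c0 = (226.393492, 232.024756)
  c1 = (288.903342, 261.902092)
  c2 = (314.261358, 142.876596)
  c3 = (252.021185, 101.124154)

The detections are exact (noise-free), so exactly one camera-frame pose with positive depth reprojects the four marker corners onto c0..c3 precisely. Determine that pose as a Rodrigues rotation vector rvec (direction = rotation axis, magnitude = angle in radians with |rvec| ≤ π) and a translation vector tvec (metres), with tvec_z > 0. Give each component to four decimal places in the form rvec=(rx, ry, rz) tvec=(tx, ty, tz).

rvec=(0.3012, -0.5286, 0.3367) tvec=(-0.1848, -0.0690, 1.4049)

Intrinsics K: fx=439.0, fy=850.2, cx=329.3, cy=228.0
Marker side s = 0.226 m; corners in marker frame (Z=0):
  M0 = (-0.1130, +0.1130, 0)
  M1 = (+0.1130, +0.1130, 0)
  M2 = (+0.1130, -0.1130, 0)
  M3 = (-0.1130, -0.1130, 0)
Detected image corners:
  c0 = (226.393492, 232.024756) px
  c1 = (288.903342, 261.902092) px
  c2 = (314.261358, 142.876596) px
  c3 = (252.021185, 101.124154) px
Planar DLT: solve 8×8 A·h = b for H (H[2,2]=1):
  H  [+379.10664 -75.80929 +271.54171]
  H  [+228.41022 +577.02207 +186.21870]
  H  [+0.38130 +0.13671 +1.00000]
B = K⁻¹H; ‖b₁‖=0.711789, ‖b₂‖=0.711789; λ = 2/(‖b₁‖+‖b₂‖) = 1.404912, sign → tz>0 ⇒ λ=+1.404912
r₁ = λ·B[:,0] = (+0.81141,+0.23378,+0.53569); r₂ = λ·B[:,1] = (-0.38668,+0.90199,+0.19206)
r₃ = r₁×r₂ = (-0.43829,-0.36298,+0.82228); SVD([r₁ r₂ r₃]) → R = UVᵀ:
  R  [+0.81141 -0.38668 -0.43829]
  R  [+0.23378 +0.90199 -0.36298]
  R  [+0.53569 +0.19206 +0.82228]
t = (-0.18484, -0.06904, +1.40491) m
tr R = 2.535679; θ = arccos((tr R − 1)/2) = 0.695335 rad = 39.840°
axis k = ((R−Rᵀ)₃₂, (R−Rᵀ)₁₃, (R−Rᵀ)₂₁) / (2 sinθ) = (+0.433195, -0.760164, +0.484245)
rvec = θ·k = (+0.301215, -0.528568, +0.336712)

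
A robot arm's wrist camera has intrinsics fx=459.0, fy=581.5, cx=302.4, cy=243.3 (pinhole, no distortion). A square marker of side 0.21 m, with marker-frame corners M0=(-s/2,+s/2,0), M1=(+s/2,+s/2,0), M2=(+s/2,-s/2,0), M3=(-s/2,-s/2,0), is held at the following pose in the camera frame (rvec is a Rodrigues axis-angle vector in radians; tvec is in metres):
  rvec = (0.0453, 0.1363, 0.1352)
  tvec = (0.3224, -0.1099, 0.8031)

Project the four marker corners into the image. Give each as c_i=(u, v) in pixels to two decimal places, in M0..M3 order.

Intrinsics K: fx=459.0, fy=581.5, cx=302.4, cy=243.3
Marker side s = 0.21 m; corners in marker frame (Z=0):
  M0 = (-0.1050, +0.1050, 0)
  M1 = (+0.1050, +0.1050, 0)
  M2 = (+0.1050, -0.1050, 0)
  M3 = (-0.1050, -0.1050, 0)
rvec = (0.0453, 0.1363, 0.1352), |rvec| = θ = 0.19725 rad = 11.302°
Rodrigues: sinθ=0.19598, 1−cosθ=0.01939; R = I + sinθ·[k]× + (1−cosθ)·[k]×²:
    [+0.98163 -0.13125 +0.13847]
    [+0.13740 +0.98987 -0.03582]
    [-0.13237 +0.05419 +0.98972]
t = (0.3224, -0.1099, 0.8031) m
M0: Pc = R·M0+t = (+0.20555, -0.02039, +0.82269); u = 459.0·(+0.20555)/0.82269 + 302.4 = 417.0806, v = 581.5·(-0.02039)/0.82269 + 243.3 = 228.8869
M1: Pc = R·M1+t = (+0.41169, +0.00846, +0.79489); u = 459.0·(+0.41169)/0.79489 + 302.4 = 540.1253, v = 581.5·(+0.00846)/0.79489 + 243.3 = 249.4913
M2: Pc = R·M2+t = (+0.43925, -0.19941, +0.78351); u = 459.0·(+0.43925)/0.78351 + 302.4 = 559.7246, v = 581.5·(-0.19941)/0.78351 + 243.3 = 95.3044
M3: Pc = R·M3+t = (+0.23311, -0.22826, +0.81131); u = 459.0·(+0.23311)/0.81131 + 302.4 = 434.2825, v = 581.5·(-0.22826)/0.81131 + 243.3 = 79.6938

c0=(417.08, 228.89) c1=(540.13, 249.49) c2=(559.72, 95.30) c3=(434.28, 79.69)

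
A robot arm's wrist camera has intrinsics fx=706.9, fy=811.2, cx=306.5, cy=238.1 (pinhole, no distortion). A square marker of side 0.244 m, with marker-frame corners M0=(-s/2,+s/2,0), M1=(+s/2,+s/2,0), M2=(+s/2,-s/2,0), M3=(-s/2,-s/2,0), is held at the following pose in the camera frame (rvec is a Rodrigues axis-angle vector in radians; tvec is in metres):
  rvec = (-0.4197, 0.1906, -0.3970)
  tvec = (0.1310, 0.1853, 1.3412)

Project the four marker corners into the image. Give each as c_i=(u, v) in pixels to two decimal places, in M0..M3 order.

Intrinsics K: fx=706.9, fy=811.2, cx=306.5, cy=238.1
Marker side s = 0.244 m; corners in marker frame (Z=0):
  M0 = (-0.1220, +0.1220, 0)
  M1 = (+0.1220, +0.1220, 0)
  M2 = (+0.1220, -0.1220, 0)
  M3 = (-0.1220, -0.1220, 0)
rvec = (-0.4197, 0.1906, -0.3970), |rvec| = θ = 0.60835 rad = 34.856°
Rodrigues: sinθ=0.57151, 1−cosθ=0.17941; R = I + sinθ·[k]× + (1−cosθ)·[k]×²:
    [+0.90599 +0.33418 +0.25983]
    [-0.41174 +0.83820 +0.35761]
    [-0.09829 -0.43097 +0.89700]
t = (0.1310, 0.1853, 1.3412) m
M0: Pc = R·M0+t = (+0.06124, +0.33779, +1.30061); u = 706.9·(+0.06124)/1.30061 + 306.5 = 339.7848, v = 811.2·(+0.33779)/1.30061 + 238.1 = 448.7838
M1: Pc = R·M1+t = (+0.28230, +0.23733, +1.27663); u = 706.9·(+0.28230)/1.27663 + 306.5 = 462.8163, v = 811.2·(+0.23733)/1.27663 + 238.1 = 388.9040
M2: Pc = R·M2+t = (+0.20076, +0.03281, +1.38179); u = 706.9·(+0.20076)/1.38179 + 306.5 = 409.2055, v = 811.2·(+0.03281)/1.38179 + 238.1 = 257.3596
M3: Pc = R·M3+t = (-0.02030, +0.13327, +1.40577); u = 706.9·(-0.02030)/1.40577 + 306.5 = 296.2918, v = 811.2·(+0.13327)/1.40577 + 238.1 = 315.0043

c0=(339.78, 448.78) c1=(462.82, 388.90) c2=(409.21, 257.36) c3=(296.29, 315.00)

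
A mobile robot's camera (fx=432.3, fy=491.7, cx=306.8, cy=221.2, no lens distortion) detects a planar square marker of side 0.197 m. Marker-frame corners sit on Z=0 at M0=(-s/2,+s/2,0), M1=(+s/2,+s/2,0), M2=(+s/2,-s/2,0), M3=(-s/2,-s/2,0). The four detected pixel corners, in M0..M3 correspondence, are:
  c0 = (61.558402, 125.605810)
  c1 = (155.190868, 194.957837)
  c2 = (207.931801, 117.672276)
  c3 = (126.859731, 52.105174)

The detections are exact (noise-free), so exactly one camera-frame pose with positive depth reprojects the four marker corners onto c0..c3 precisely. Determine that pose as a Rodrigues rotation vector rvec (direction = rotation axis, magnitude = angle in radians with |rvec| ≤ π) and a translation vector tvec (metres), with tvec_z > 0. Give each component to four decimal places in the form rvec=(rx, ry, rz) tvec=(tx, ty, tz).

Intrinsics K: fx=432.3, fy=491.7, cx=306.8, cy=221.2
Marker side s = 0.197 m; corners in marker frame (Z=0):
  M0 = (-0.0985, +0.0985, 0)
  M1 = (+0.0985, +0.0985, 0)
  M2 = (+0.0985, -0.0985, 0)
  M3 = (-0.0985, -0.0985, 0)
Detected image corners:
  c0 = (61.558402, 125.605810) px
  c1 = (155.190868, 194.957837) px
  c2 = (207.931801, 117.672276) px
  c3 = (126.859731, 52.105174) px
Planar DLT: solve 8×8 A·h = b for H (H[2,2]=1):
  H  [+475.87060 -376.33890 +140.58718]
  H  [+372.32832 +314.02388 +121.32240]
  H  [+0.24820 -0.56220 +1.00000]
B = K⁻¹H; ‖b₁‖=1.154696, ‖b₂‖=1.154696; λ = 2/(‖b₁‖+‖b₂‖) = 0.866029, sign → tz>0 ⇒ λ=+0.866029
r₁ = λ·B[:,0] = (+0.80077,+0.55908,+0.21495); r₂ = λ·B[:,1] = (-0.40839,+0.77212,-0.48688)
r₃ = r₁×r₂ = (-0.43817,+0.30209,+0.84661); SVD([r₁ r₂ r₃]) → R = UVᵀ:
  R  [+0.80077 -0.40839 -0.43817]
  R  [+0.55908 +0.77212 +0.30209]
  R  [+0.21495 -0.48688 +0.84661]
t = (-0.33297, -0.17591, +0.86603) m
tr R = 2.419493; θ = arccos((tr R − 1)/2) = 0.781658 rad = 44.786°
axis k = ((R−Rᵀ)₃₂, (R−Rᵀ)₁₃, (R−Rᵀ)₂₁) / (2 sinθ) = (-0.559985, -0.463564, +0.686677)
rvec = θ·k = (-0.437717, -0.362349, +0.536746)

rvec=(-0.4377, -0.3623, 0.5367) tvec=(-0.3330, -0.1759, 0.8660)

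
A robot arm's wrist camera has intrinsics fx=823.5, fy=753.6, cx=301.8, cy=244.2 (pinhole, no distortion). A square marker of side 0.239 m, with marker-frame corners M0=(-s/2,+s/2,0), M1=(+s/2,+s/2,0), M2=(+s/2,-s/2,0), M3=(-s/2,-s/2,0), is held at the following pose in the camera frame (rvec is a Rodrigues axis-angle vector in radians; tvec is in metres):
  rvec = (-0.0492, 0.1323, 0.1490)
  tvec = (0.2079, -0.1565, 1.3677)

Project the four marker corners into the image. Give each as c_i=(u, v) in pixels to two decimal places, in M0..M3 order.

c0=(345.21, 213.73) c1=(489.48, 232.35) c2=(510.13, 101.26) c3=(366.35, 85.81)

Intrinsics K: fx=823.5, fy=753.6, cx=301.8, cy=244.2
Marker side s = 0.239 m; corners in marker frame (Z=0):
  M0 = (-0.1195, +0.1195, 0)
  M1 = (+0.1195, +0.1195, 0)
  M2 = (+0.1195, -0.1195, 0)
  M3 = (-0.1195, -0.1195, 0)
rvec = (-0.0492, 0.1323, 0.1490), |rvec| = θ = 0.20524 rad = 11.760°
Rodrigues: sinθ=0.20381, 1−cosθ=0.02099; R = I + sinθ·[k]× + (1−cosθ)·[k]×²:
    [+0.98022 -0.15120 +0.12772]
    [+0.14471 +0.98773 +0.05868]
    [-0.13503 -0.03903 +0.99007]
t = (0.2079, -0.1565, 1.3677) m
M0: Pc = R·M0+t = (+0.07270, -0.05576, +1.37917); u = 823.5·(+0.07270)/1.37917 + 301.8 = 345.2064, v = 753.6·(-0.05576)/1.37917 + 244.2 = 213.7323
M1: Pc = R·M1+t = (+0.30697, -0.02117, +1.34690); u = 823.5·(+0.30697)/1.34690 + 301.8 = 489.4813, v = 753.6·(-0.02117)/1.34690 + 244.2 = 232.3537
M2: Pc = R·M2+t = (+0.34310, -0.25724, +1.35623); u = 823.5·(+0.34310)/1.35623 + 301.8 = 510.1324, v = 753.6·(-0.25724)/1.35623 + 244.2 = 101.2620
M3: Pc = R·M3+t = (+0.10883, -0.29183, +1.38850); u = 823.5·(+0.10883)/1.38850 + 301.8 = 366.3469, v = 753.6·(-0.29183)/1.38850 + 244.2 = 85.8126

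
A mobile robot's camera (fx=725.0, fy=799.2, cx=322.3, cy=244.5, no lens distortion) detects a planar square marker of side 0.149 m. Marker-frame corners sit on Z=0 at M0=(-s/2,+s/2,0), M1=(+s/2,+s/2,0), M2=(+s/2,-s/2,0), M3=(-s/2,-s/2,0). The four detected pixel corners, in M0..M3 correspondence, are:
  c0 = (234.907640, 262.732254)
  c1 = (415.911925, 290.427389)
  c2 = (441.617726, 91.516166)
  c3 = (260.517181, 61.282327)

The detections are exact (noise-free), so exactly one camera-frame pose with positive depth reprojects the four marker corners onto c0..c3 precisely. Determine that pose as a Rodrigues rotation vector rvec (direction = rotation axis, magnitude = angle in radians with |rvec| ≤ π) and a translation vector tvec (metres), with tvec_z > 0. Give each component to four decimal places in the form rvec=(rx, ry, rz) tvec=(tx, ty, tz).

rvec=(0.0124, -0.0482, 0.1400) tvec=(0.0134, -0.0500, 0.5895)

Intrinsics K: fx=725.0, fy=799.2, cx=322.3, cy=244.5
Marker side s = 0.149 m; corners in marker frame (Z=0):
  M0 = (-0.0745, +0.0745, 0)
  M1 = (+0.0745, +0.0745, 0)
  M2 = (+0.0745, -0.0745, 0)
  M3 = (-0.0745, -0.0745, 0)
Detected image corners:
  c0 = (234.907640, 262.732254) px
  c1 = (415.911925, 290.427389) px
  c2 = (441.617726, 91.516166) px
  c3 = (260.517181, 61.282327) px
Planar DLT: solve 8×8 A·h = b for H (H[2,2]=1):
  H  [+1243.15597 -167.02062 +338.78306]
  H  [+209.01352 +1346.14431 +176.69318]
  H  [+0.08290 +0.01532 +1.00000]
B = K⁻¹H; ‖b₁‖=1.696411, ‖b₂‖=1.696411; λ = 2/(‖b₁‖+‖b₂‖) = 0.589480, sign → tz>0 ⇒ λ=+0.589480
r₁ = λ·B[:,0] = (+0.98906,+0.13922,+0.04887); r₂ = λ·B[:,1] = (-0.13981,+0.99014,+0.00903)
r₃ = r₁×r₂ = (-0.04713,-0.01576,+0.99876); SVD([r₁ r₂ r₃]) → R = UVᵀ:
  R  [+0.98906 -0.13981 -0.04713]
  R  [+0.13922 +0.99014 -0.01576]
  R  [+0.04887 +0.00903 +0.99876]
t = (+0.01340, -0.05001, +0.58948) m
tr R = 2.977957; θ = arccos((tr R − 1)/2) = 0.148607 rad = 8.515°
axis k = ((R−Rᵀ)₃₂, (R−Rᵀ)₁₃, (R−Rᵀ)₂₁) / (2 sinθ) = (+0.083718, -0.324176, +0.942285)
rvec = θ·k = (+0.012441, -0.048175, +0.140030)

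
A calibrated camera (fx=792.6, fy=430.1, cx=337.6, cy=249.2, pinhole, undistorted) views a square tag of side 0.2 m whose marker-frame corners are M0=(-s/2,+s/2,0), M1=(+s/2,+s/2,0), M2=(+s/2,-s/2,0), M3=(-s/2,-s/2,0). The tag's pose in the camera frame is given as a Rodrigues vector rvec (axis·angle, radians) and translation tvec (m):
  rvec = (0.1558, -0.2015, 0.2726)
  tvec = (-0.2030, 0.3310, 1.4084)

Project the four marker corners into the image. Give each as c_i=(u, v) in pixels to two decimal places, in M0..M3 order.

c0=(153.20, 372.48) c1=(262.41, 383.72) c2=(292.60, 328.37) c3=(182.36, 315.18)

Intrinsics K: fx=792.6, fy=430.1, cx=337.6, cy=249.2
Marker side s = 0.2 m; corners in marker frame (Z=0):
  M0 = (-0.1000, +0.1000, 0)
  M1 = (+0.1000, +0.1000, 0)
  M2 = (+0.1000, -0.1000, 0)
  M3 = (-0.1000, -0.1000, 0)
rvec = (0.1558, -0.2015, 0.2726), |rvec| = θ = 0.37308 rad = 21.376°
Rodrigues: sinθ=0.36448, 1−cosθ=0.06879; R = I + sinθ·[k]× + (1−cosθ)·[k]×²:
    [+0.94321 -0.28184 -0.17587]
    [+0.25080 +0.95128 -0.17936]
    [+0.21785 +0.12506 +0.96794]
t = (-0.2030, 0.3310, 1.4084) m
M0: Pc = R·M0+t = (-0.32550, +0.40105, +1.39912); u = 792.6·(-0.32550)/1.39912 + 337.6 = 153.2024, v = 430.1·(+0.40105)/1.39912 + 249.2 = 372.4848
M1: Pc = R·M1+t = (-0.13686, +0.45121, +1.44269); u = 792.6·(-0.13686)/1.44269 + 337.6 = 262.4089, v = 430.1·(+0.45121)/1.44269 + 249.2 = 383.7157
M2: Pc = R·M2+t = (-0.08050, +0.26095, +1.41768); u = 792.6·(-0.08050)/1.41768 + 337.6 = 292.5962, v = 430.1·(+0.26095)/1.41768 + 249.2 = 328.3687
M3: Pc = R·M3+t = (-0.26914, +0.21079, +1.37411); u = 792.6·(-0.26914)/1.37411 + 337.6 = 182.3590, v = 430.1·(+0.21079)/1.37411 + 249.2 = 315.1785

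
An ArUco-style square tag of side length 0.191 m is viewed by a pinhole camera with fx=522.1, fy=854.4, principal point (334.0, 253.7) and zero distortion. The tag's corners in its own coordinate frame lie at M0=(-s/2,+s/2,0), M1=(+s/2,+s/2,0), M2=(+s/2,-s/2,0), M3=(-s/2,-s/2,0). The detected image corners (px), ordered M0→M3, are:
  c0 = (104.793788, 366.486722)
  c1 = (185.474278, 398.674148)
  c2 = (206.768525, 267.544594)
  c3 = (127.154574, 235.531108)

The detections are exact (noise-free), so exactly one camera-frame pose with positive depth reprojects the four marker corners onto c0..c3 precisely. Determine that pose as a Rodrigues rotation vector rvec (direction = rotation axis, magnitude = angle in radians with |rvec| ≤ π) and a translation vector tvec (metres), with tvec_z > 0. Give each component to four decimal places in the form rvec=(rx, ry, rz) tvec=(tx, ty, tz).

Intrinsics K: fx=522.1, fy=854.4, cx=334.0, cy=253.7
Marker side s = 0.191 m; corners in marker frame (Z=0):
  M0 = (-0.0955, +0.0955, 0)
  M1 = (+0.0955, +0.0955, 0)
  M2 = (+0.0955, -0.0955, 0)
  M3 = (-0.0955, -0.0955, 0)
Detected image corners:
  c0 = (104.793788, 366.486722) px
  c1 = (185.474278, 398.674148) px
  c2 = (206.768525, 267.544594) px
  c3 = (127.154574, 235.531108) px
Planar DLT: solve 8×8 A·h = b for H (H[2,2]=1):
  H  [+421.08112 -124.74666 +156.15401]
  H  [+171.06948 +664.81625 +316.65389]
  H  [+0.00948 -0.06709 +1.00000]
B = K⁻¹H; ‖b₁‖=0.824484, ‖b₂‖=0.824484; λ = 2/(‖b₁‖+‖b₂‖) = 1.212880, sign → tz>0 ⇒ λ=+1.212880
r₁ = λ·B[:,0] = (+0.97085,+0.23943,+0.01150); r₂ = λ·B[:,1] = (-0.23774,+0.96791,-0.08137)
r₃ = r₁×r₂ = (-0.03062,+0.07626,+0.99662); SVD([r₁ r₂ r₃]) → R = UVᵀ:
  R  [+0.97085 -0.23774 -0.03062]
  R  [+0.23943 +0.96791 +0.07626]
  R  [+0.01150 -0.08137 +0.99662]
t = (-0.41315, +0.08937, +1.21288) m
tr R = 2.935377; θ = arccos((tr R − 1)/2) = 0.254899 rad = 14.605°
axis k = ((R−Rᵀ)₃₂, (R−Rᵀ)₁₃, (R−Rᵀ)₂₁) / (2 sinθ) = (-0.312580, -0.083524, +0.946212)
rvec = θ·k = (-0.079677, -0.021290, +0.241189)

rvec=(-0.0797, -0.0213, 0.2412) tvec=(-0.4132, 0.0894, 1.2129)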